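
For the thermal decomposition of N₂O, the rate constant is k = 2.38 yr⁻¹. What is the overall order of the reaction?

first order (1)

Step 1: The units of k for an nth-order reaction are (concentration)^(1-n)·(time)⁻¹.
Step 2: Here k has units yr⁻¹, so the concentration exponent is 0.
Step 3: 1 - n = 0 ⇒ n = 1. The reaction is first order.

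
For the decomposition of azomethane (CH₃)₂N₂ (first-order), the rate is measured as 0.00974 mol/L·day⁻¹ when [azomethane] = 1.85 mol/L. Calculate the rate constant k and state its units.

0.005265 day⁻¹

Step 1: rate = k[azomethane]^1, so k = rate / [azomethane]^1.
Step 2: k = 0.00974 / (1.85)^1 = 0.00974 / 1.85.
Step 3: k = 0.005265 day⁻¹.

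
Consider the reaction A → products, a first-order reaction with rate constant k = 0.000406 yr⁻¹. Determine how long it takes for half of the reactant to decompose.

1707 yr

Step 1: For a first-order reaction, t₁/₂ = ln(2)/k
Step 2: t₁/₂ = ln(2)/0.000406
Step 3: t₁/₂ = 0.6931/0.000406 = 1707 yr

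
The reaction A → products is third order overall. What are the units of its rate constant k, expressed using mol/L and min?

(mol/L)⁻²·min⁻¹

Step 1: For overall order n, rate = k × (concentration)^n.
Step 2: Rate has units mol/L·min⁻¹; concentration term has units (mol/L)^3.
Step 3: k = rate / (concentration)^n, so units of k = (mol/L)^(1-3)·min⁻¹ = (mol/L)⁻²·min⁻¹.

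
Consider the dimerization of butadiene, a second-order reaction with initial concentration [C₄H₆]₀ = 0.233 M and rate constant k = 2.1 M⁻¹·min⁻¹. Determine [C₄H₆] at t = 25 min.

0.01761 M

Step 1: For a second-order reaction: 1/[C₄H₆] = 1/[C₄H₆]₀ + kt
Step 2: 1/[C₄H₆] = 1/0.233 + 2.1 × 25
Step 3: 1/[C₄H₆] = 4.292 + 52.5 = 56.79
Step 4: [C₄H₆] = 1/56.79 = 0.01761 M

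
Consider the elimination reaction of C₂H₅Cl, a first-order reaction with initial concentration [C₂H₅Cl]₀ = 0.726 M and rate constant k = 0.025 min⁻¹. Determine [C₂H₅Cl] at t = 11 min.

0.5514 M

Step 1: For a first-order reaction: [C₂H₅Cl] = [C₂H₅Cl]₀ × e^(-kt)
Step 2: [C₂H₅Cl] = 0.726 × e^(-0.025 × 11)
Step 3: [C₂H₅Cl] = 0.726 × e^(-0.275)
Step 4: [C₂H₅Cl] = 0.726 × 0.759572 = 0.5514 M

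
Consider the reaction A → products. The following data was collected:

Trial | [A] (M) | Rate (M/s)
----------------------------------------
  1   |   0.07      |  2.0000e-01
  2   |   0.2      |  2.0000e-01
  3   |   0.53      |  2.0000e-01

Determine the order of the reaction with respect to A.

zeroth order (0)

Step 1: Compare trials - when concentration changes, rate stays constant.
Step 2: rate₂/rate₁ = 2.0000e-01/2.0000e-01 = 1
Step 3: [A]₂/[A]₁ = 0.2/0.07 = 2.857
Step 4: Since rate ratio ≈ (conc ratio)^0, the reaction is zeroth order.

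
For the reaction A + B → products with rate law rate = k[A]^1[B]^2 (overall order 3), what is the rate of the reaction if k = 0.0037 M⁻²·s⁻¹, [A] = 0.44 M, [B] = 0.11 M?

1.97e-05 M/s

Step 1: The rate law is rate = k[A]^1[B]^2, overall order = 1+2 = 3
Step 2: Substitute values: rate = 0.0037 × (0.44)^1 × (0.11)^2
Step 3: rate = 0.0037 × 0.44 × 0.0121 = 1.96988e-05 M/s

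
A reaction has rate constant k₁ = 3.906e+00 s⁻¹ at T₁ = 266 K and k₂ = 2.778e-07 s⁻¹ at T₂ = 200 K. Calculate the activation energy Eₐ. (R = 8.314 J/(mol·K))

110.3 kJ/mol

Step 1: Use the two-temperature Arrhenius form: ln(k₂/k₁) = -Eₐ/R × (1/T₂ - 1/T₁)
Step 2: ln(k₂/k₁) = ln(2.778e-07/3.906e+00) = ln(7.11214e-08) = -16.4589
Step 3: 1/T₂ - 1/T₁ = 1/200 - 1/266 = 1.240602e-03 K⁻¹
Step 4: Eₐ = -R × ln(k₂/k₁) / (1/T₂ - 1/T₁) = -8.314 × -16.4589 / 1.240602e-03
Step 5: Eₐ = 1.1030e+05 J/mol = 110.3 kJ/mol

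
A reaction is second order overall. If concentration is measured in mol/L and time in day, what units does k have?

(mol/L)⁻¹·day⁻¹

Step 1: For overall order n, rate = k × (concentration)^n.
Step 2: Rate has units mol/L·day⁻¹; concentration term has units (mol/L)^2.
Step 3: k = rate / (concentration)^n, so units of k = (mol/L)^(1-2)·day⁻¹ = (mol/L)⁻¹·day⁻¹.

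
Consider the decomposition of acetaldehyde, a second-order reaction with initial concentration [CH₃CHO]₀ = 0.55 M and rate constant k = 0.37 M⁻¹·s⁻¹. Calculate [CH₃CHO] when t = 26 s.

0.08743 M

Step 1: For a second-order reaction: 1/[CH₃CHO] = 1/[CH₃CHO]₀ + kt
Step 2: 1/[CH₃CHO] = 1/0.55 + 0.37 × 26
Step 3: 1/[CH₃CHO] = 1.818 + 9.62 = 11.44
Step 4: [CH₃CHO] = 1/11.44 = 0.08743 M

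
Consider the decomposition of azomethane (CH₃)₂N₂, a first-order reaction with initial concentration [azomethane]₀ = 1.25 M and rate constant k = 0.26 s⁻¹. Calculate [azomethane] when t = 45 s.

1.037e-05 M

Step 1: For a first-order reaction: [azomethane] = [azomethane]₀ × e^(-kt)
Step 2: [azomethane] = 1.25 × e^(-0.26 × 45)
Step 3: [azomethane] = 1.25 × e^(-11.7)
Step 4: [azomethane] = 1.25 × 8.29382e-06 = 1.037e-05 M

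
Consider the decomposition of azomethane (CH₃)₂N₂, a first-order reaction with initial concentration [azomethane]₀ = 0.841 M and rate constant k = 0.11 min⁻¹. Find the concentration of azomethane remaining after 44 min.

0.00665 M

Step 1: For a first-order reaction: [azomethane] = [azomethane]₀ × e^(-kt)
Step 2: [azomethane] = 0.841 × e^(-0.11 × 44)
Step 3: [azomethane] = 0.841 × e^(-4.84)
Step 4: [azomethane] = 0.841 × 0.00790705 = 0.00665 M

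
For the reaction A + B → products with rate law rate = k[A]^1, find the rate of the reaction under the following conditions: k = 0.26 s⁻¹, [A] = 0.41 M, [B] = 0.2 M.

0.1066 M/s

Step 1: The rate law is rate = k[A]^1
Step 2: Note that the rate does not depend on [B] (zero order in B).
Step 3: rate = 0.26 × (0.41)^1 = 0.1066 M/s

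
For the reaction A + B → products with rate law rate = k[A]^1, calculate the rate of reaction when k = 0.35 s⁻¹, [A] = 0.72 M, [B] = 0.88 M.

0.252 M/s

Step 1: The rate law is rate = k[A]^1
Step 2: Note that the rate does not depend on [B] (zero order in B).
Step 3: rate = 0.35 × (0.72)^1 = 0.252 M/s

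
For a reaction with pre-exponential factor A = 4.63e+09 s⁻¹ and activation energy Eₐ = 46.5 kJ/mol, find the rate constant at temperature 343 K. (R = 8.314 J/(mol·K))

3.84e+02 s⁻¹

Step 1: Use the Arrhenius equation: k = A × exp(-Eₐ/RT)
Step 2: Convert Eₐ to J/mol: 46.5 kJ/mol = 46500 J/mol
Step 3: Calculate the exponent: -Eₐ/(RT) = -46500/(8.314 × 343) = -16.30605
Step 4: k = 4.63e+09 × exp(-16.30605)
Step 5: k = 4.63e+09 × 8.28653e-08 = 3.8367e+02 s⁻¹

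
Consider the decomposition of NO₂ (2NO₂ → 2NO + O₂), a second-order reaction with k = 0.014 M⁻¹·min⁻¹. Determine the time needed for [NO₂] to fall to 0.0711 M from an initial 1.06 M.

937.2 min

Step 1: For second-order: t = (1/[NO₂] - 1/[NO₂]₀)/k
Step 2: t = (1/0.0711 - 1/1.06)/0.014
Step 3: t = (14.06 - 0.9434)/0.014
Step 4: t = 13.12/0.014 = 937.2 min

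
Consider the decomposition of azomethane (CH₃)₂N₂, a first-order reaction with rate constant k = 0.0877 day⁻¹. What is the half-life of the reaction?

7.904 day

Step 1: For a first-order reaction, t₁/₂ = ln(2)/k
Step 2: t₁/₂ = ln(2)/0.0877
Step 3: t₁/₂ = 0.6931/0.0877 = 7.904 day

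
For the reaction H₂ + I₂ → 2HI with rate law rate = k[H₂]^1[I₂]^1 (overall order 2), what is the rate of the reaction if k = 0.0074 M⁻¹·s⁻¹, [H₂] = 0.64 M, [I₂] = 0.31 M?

0.001468 M/s

Step 1: The rate law is rate = k[H₂]^1[I₂]^1, overall order = 1+1 = 2
Step 2: Substitute values: rate = 0.0074 × (0.64)^1 × (0.31)^1
Step 3: rate = 0.0074 × 0.64 × 0.31 = 0.00146816 M/s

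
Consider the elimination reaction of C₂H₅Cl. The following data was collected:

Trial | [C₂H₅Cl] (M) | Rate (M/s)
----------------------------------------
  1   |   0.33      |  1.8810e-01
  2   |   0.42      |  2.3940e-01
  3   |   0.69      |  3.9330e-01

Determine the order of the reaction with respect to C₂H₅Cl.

first order (1)

Step 1: Compare trials to find order n where rate₂/rate₁ = ([C₂H₅Cl]₂/[C₂H₅Cl]₁)^n
Step 2: rate₂/rate₁ = 2.3940e-01/1.8810e-01 = 1.273
Step 3: [C₂H₅Cl]₂/[C₂H₅Cl]₁ = 0.42/0.33 = 1.273
Step 4: n = ln(1.273)/ln(1.273) = 1.00 ≈ 1
Step 5: The reaction is first order in C₂H₅Cl.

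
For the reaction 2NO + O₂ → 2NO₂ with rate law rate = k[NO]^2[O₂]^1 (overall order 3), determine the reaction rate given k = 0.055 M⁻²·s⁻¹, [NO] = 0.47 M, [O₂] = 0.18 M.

0.002187 M/s

Step 1: The rate law is rate = k[NO]^2[O₂]^1, overall order = 2+1 = 3
Step 2: Substitute values: rate = 0.055 × (0.47)^2 × (0.18)^1
Step 3: rate = 0.055 × 0.2209 × 0.18 = 0.00218691 M/s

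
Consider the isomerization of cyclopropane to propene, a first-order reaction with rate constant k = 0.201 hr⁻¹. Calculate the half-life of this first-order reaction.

3.448 hr

Step 1: For a first-order reaction, t₁/₂ = ln(2)/k
Step 2: t₁/₂ = ln(2)/0.201
Step 3: t₁/₂ = 0.6931/0.201 = 3.448 hr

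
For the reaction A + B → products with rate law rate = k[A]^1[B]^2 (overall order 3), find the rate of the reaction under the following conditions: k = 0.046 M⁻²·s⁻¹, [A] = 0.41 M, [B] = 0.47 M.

0.004166 M/s

Step 1: The rate law is rate = k[A]^1[B]^2, overall order = 1+2 = 3
Step 2: Substitute values: rate = 0.046 × (0.41)^1 × (0.47)^2
Step 3: rate = 0.046 × 0.41 × 0.2209 = 0.00416617 M/s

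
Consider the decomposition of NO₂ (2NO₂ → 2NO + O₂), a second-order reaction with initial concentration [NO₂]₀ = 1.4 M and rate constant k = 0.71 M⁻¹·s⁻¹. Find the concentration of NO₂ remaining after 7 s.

0.1759 M

Step 1: For a second-order reaction: 1/[NO₂] = 1/[NO₂]₀ + kt
Step 2: 1/[NO₂] = 1/1.4 + 0.71 × 7
Step 3: 1/[NO₂] = 0.7143 + 4.97 = 5.684
Step 4: [NO₂] = 1/5.684 = 0.1759 M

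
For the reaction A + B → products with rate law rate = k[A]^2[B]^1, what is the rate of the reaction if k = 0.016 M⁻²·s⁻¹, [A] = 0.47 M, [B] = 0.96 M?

0.003393 M/s

Step 1: The rate law is rate = k[A]^2[B]^1
Step 2: Substitute: rate = 0.016 × (0.47)^2 × (0.96)^1
Step 3: rate = 0.016 × 0.2209 × 0.96 = 0.00339302 M/s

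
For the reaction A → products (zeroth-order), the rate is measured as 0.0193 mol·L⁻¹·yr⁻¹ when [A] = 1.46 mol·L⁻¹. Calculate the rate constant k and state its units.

0.0193 mol·L⁻¹·yr⁻¹

Step 1: For a zeroth-order reaction, rate = k (independent of concentration).
Step 2: k = rate = 0.0193 mol·L⁻¹·yr⁻¹.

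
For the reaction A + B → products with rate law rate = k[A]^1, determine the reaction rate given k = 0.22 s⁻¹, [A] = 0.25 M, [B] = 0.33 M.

0.055 M/s

Step 1: The rate law is rate = k[A]^1
Step 2: Note that the rate does not depend on [B] (zero order in B).
Step 3: rate = 0.22 × (0.25)^1 = 0.055 M/s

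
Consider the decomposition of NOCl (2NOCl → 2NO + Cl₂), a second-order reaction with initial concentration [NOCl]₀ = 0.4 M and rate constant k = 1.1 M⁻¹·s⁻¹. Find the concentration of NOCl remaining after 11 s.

0.06849 M

Step 1: For a second-order reaction: 1/[NOCl] = 1/[NOCl]₀ + kt
Step 2: 1/[NOCl] = 1/0.4 + 1.1 × 11
Step 3: 1/[NOCl] = 2.5 + 12.1 = 14.6
Step 4: [NOCl] = 1/14.6 = 0.06849 M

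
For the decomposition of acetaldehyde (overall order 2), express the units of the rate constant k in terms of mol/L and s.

(mol/L)⁻¹·s⁻¹

Step 1: For overall order n, rate = k × (concentration)^n.
Step 2: Rate has units mol/L·s⁻¹; concentration term has units (mol/L)^2.
Step 3: k = rate / (concentration)^n, so units of k = (mol/L)^(1-2)·s⁻¹ = (mol/L)⁻¹·s⁻¹.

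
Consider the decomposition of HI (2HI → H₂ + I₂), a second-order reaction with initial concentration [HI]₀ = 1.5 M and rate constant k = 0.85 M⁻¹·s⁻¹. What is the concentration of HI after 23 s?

0.04946 M

Step 1: For a second-order reaction: 1/[HI] = 1/[HI]₀ + kt
Step 2: 1/[HI] = 1/1.5 + 0.85 × 23
Step 3: 1/[HI] = 0.6667 + 19.55 = 20.22
Step 4: [HI] = 1/20.22 = 0.04946 M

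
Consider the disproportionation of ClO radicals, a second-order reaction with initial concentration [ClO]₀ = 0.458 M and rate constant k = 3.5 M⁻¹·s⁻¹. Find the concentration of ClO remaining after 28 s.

0.009982 M

Step 1: For a second-order reaction: 1/[ClO] = 1/[ClO]₀ + kt
Step 2: 1/[ClO] = 1/0.458 + 3.5 × 28
Step 3: 1/[ClO] = 2.183 + 98 = 100.2
Step 4: [ClO] = 1/100.2 = 0.009982 M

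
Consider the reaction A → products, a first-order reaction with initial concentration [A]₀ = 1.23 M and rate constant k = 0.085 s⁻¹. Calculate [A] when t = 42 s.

0.03463 M

Step 1: For a first-order reaction: [A] = [A]₀ × e^(-kt)
Step 2: [A] = 1.23 × e^(-0.085 × 42)
Step 3: [A] = 1.23 × e^(-3.57)
Step 4: [A] = 1.23 × 0.0281559 = 0.03463 M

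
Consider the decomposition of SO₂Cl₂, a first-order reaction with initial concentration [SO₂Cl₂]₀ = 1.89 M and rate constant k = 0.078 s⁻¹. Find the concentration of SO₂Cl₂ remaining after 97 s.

0.0009786 M

Step 1: For a first-order reaction: [SO₂Cl₂] = [SO₂Cl₂]₀ × e^(-kt)
Step 2: [SO₂Cl₂] = 1.89 × e^(-0.078 × 97)
Step 3: [SO₂Cl₂] = 1.89 × e^(-7.566)
Step 4: [SO₂Cl₂] = 1.89 × 0.000517759 = 0.0009786 M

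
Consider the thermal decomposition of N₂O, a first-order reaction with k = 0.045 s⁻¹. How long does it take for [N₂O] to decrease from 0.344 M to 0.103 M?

26.8 s

Step 1: For first-order: t = ln([N₂O]₀/[N₂O])/k
Step 2: t = ln(0.344/0.103)/0.045
Step 3: t = ln(3.34)/0.045
Step 4: t = 1.206/0.045 = 26.8 s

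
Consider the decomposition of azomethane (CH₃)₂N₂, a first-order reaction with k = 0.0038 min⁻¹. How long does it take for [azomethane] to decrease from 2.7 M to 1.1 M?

236.3 min

Step 1: For first-order: t = ln([azomethane]₀/[azomethane])/k
Step 2: t = ln(2.7/1.1)/0.0038
Step 3: t = ln(2.455)/0.0038
Step 4: t = 0.8979/0.0038 = 236.3 min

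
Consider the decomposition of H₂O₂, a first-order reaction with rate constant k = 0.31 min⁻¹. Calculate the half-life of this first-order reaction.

2.236 min

Step 1: For a first-order reaction, t₁/₂ = ln(2)/k
Step 2: t₁/₂ = ln(2)/0.31
Step 3: t₁/₂ = 0.6931/0.31 = 2.236 min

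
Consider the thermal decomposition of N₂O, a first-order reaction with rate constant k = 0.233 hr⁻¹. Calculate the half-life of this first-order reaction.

2.975 hr

Step 1: For a first-order reaction, t₁/₂ = ln(2)/k
Step 2: t₁/₂ = ln(2)/0.233
Step 3: t₁/₂ = 0.6931/0.233 = 2.975 hr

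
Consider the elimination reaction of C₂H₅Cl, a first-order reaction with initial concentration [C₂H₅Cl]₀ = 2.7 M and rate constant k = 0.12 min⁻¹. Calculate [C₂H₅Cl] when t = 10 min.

0.8132 M

Step 1: For a first-order reaction: [C₂H₅Cl] = [C₂H₅Cl]₀ × e^(-kt)
Step 2: [C₂H₅Cl] = 2.7 × e^(-0.12 × 10)
Step 3: [C₂H₅Cl] = 2.7 × e^(-1.2)
Step 4: [C₂H₅Cl] = 2.7 × 0.301194 = 0.8132 M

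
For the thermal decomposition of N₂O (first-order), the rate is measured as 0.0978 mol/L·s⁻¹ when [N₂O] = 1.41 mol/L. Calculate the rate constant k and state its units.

0.06936 s⁻¹

Step 1: rate = k[N₂O]^1, so k = rate / [N₂O]^1.
Step 2: k = 0.0978 / (1.41)^1 = 0.0978 / 1.41.
Step 3: k = 0.06936 s⁻¹.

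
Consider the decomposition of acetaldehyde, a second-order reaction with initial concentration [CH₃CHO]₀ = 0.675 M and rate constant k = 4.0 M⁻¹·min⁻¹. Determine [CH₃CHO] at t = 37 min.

0.00669 M

Step 1: For a second-order reaction: 1/[CH₃CHO] = 1/[CH₃CHO]₀ + kt
Step 2: 1/[CH₃CHO] = 1/0.675 + 4.0 × 37
Step 3: 1/[CH₃CHO] = 1.481 + 148 = 149.5
Step 4: [CH₃CHO] = 1/149.5 = 0.00669 M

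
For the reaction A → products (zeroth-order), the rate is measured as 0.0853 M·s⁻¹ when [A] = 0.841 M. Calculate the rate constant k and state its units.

0.0853 M·s⁻¹

Step 1: For a zeroth-order reaction, rate = k (independent of concentration).
Step 2: k = rate = 0.0853 M·s⁻¹.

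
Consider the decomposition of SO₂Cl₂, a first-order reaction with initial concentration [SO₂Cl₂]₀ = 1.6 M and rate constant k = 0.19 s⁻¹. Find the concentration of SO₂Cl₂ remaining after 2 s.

1.094 M

Step 1: For a first-order reaction: [SO₂Cl₂] = [SO₂Cl₂]₀ × e^(-kt)
Step 2: [SO₂Cl₂] = 1.6 × e^(-0.19 × 2)
Step 3: [SO₂Cl₂] = 1.6 × e^(-0.38)
Step 4: [SO₂Cl₂] = 1.6 × 0.683861 = 1.094 M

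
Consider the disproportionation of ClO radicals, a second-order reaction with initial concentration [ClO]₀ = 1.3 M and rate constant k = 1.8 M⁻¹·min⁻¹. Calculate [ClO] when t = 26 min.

0.02102 M

Step 1: For a second-order reaction: 1/[ClO] = 1/[ClO]₀ + kt
Step 2: 1/[ClO] = 1/1.3 + 1.8 × 26
Step 3: 1/[ClO] = 0.7692 + 46.8 = 47.57
Step 4: [ClO] = 1/47.57 = 0.02102 M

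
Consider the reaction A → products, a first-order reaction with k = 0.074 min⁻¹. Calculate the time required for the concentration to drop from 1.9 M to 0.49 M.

18.31 min

Step 1: For first-order: t = ln([A]₀/[A])/k
Step 2: t = ln(1.9/0.49)/0.074
Step 3: t = ln(3.878)/0.074
Step 4: t = 1.355/0.074 = 18.31 min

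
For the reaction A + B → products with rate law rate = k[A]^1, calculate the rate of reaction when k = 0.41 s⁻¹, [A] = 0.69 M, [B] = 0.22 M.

0.2829 M/s

Step 1: The rate law is rate = k[A]^1
Step 2: Note that the rate does not depend on [B] (zero order in B).
Step 3: rate = 0.41 × (0.69)^1 = 0.2829 M/s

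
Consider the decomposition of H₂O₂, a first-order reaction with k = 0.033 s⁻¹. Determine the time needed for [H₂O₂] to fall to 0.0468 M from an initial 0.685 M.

81.32 s

Step 1: For first-order: t = ln([H₂O₂]₀/[H₂O₂])/k
Step 2: t = ln(0.685/0.0468)/0.033
Step 3: t = ln(14.64)/0.033
Step 4: t = 2.684/0.033 = 81.32 s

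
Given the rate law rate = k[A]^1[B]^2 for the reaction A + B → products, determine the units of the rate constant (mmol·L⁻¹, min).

(mmol·L⁻¹)⁻²·min⁻¹

Step 1: Overall order = 1 + 2 = 3.
Step 2: rate has units mmol·L⁻¹·min⁻¹; [A]^1[B]^2 has units (mmol·L⁻¹)^3.
Step 3: k = rate/([A]^1[B]^2), so units of k = (mmol·L⁻¹)^(1-3)·min⁻¹ = (mmol·L⁻¹)⁻²·min⁻¹.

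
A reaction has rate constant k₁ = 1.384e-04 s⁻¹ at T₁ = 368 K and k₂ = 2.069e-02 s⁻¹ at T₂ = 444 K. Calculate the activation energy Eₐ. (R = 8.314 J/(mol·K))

89.5 kJ/mol

Step 1: Use the two-temperature Arrhenius form: ln(k₂/k₁) = -Eₐ/R × (1/T₂ - 1/T₁)
Step 2: ln(k₂/k₁) = ln(2.069e-02/1.384e-04) = ln(149.494) = 5.00726
Step 3: 1/T₂ - 1/T₁ = 1/444 - 1/368 = -4.651391e-04 K⁻¹
Step 4: Eₐ = -R × ln(k₂/k₁) / (1/T₂ - 1/T₁) = -8.314 × 5.00726 / -4.651391e-04
Step 5: Eₐ = 8.9501e+04 J/mol = 89.5 kJ/mol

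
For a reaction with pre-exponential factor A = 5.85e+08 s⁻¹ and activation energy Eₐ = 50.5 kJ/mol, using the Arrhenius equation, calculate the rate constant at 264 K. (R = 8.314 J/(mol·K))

5.96e-02 s⁻¹

Step 1: Use the Arrhenius equation: k = A × exp(-Eₐ/RT)
Step 2: Convert Eₐ to J/mol: 50.5 kJ/mol = 50500 J/mol
Step 3: Calculate the exponent: -Eₐ/(RT) = -50500/(8.314 × 264) = -23.00792
Step 4: k = 5.85e+08 × exp(-23.00792)
Step 5: k = 5.85e+08 × 1.01809e-10 = 5.9558e-02 s⁻¹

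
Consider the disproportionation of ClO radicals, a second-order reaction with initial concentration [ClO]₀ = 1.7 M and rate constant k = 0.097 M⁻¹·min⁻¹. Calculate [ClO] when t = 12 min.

0.5707 M

Step 1: For a second-order reaction: 1/[ClO] = 1/[ClO]₀ + kt
Step 2: 1/[ClO] = 1/1.7 + 0.097 × 12
Step 3: 1/[ClO] = 0.5882 + 1.164 = 1.752
Step 4: [ClO] = 1/1.752 = 0.5707 M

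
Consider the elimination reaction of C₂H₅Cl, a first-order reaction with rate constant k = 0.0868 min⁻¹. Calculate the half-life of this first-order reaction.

7.986 min

Step 1: For a first-order reaction, t₁/₂ = ln(2)/k
Step 2: t₁/₂ = ln(2)/0.0868
Step 3: t₁/₂ = 0.6931/0.0868 = 7.986 min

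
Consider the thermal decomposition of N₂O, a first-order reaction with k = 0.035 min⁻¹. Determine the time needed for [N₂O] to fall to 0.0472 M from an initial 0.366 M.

58.52 min

Step 1: For first-order: t = ln([N₂O]₀/[N₂O])/k
Step 2: t = ln(0.366/0.0472)/0.035
Step 3: t = ln(7.754)/0.035
Step 4: t = 2.048/0.035 = 58.52 min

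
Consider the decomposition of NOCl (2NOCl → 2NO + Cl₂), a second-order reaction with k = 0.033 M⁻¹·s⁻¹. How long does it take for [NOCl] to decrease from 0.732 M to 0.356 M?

43.72 s

Step 1: For second-order: t = (1/[NOCl] - 1/[NOCl]₀)/k
Step 2: t = (1/0.356 - 1/0.732)/0.033
Step 3: t = (2.809 - 1.366)/0.033
Step 4: t = 1.443/0.033 = 43.72 s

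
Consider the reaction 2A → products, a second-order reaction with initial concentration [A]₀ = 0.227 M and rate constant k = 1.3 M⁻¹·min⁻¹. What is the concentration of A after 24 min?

0.02809 M

Step 1: For a second-order reaction: 1/[A] = 1/[A]₀ + kt
Step 2: 1/[A] = 1/0.227 + 1.3 × 24
Step 3: 1/[A] = 4.405 + 31.2 = 35.61
Step 4: [A] = 1/35.61 = 0.02809 M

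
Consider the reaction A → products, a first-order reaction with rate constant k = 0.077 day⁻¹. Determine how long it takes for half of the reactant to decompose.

9.002 day

Step 1: For a first-order reaction, t₁/₂ = ln(2)/k
Step 2: t₁/₂ = ln(2)/0.077
Step 3: t₁/₂ = 0.6931/0.077 = 9.002 day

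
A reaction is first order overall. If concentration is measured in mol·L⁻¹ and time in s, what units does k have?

s⁻¹

Step 1: For overall order n, rate = k × (concentration)^n.
Step 2: Rate has units mol·L⁻¹·s⁻¹; concentration term has units (mol·L⁻¹)^1.
Step 3: k = rate / (concentration)^n, so units of k = (mol·L⁻¹)^(1-1)·s⁻¹ = s⁻¹.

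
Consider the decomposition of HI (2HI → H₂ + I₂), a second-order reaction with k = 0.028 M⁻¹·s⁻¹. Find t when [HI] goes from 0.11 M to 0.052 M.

362.1 s

Step 1: For second-order: t = (1/[HI] - 1/[HI]₀)/k
Step 2: t = (1/0.052 - 1/0.11)/0.028
Step 3: t = (19.23 - 9.091)/0.028
Step 4: t = 10.14/0.028 = 362.1 s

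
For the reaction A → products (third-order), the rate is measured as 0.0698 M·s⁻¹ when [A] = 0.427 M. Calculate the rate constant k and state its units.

0.8965 M⁻²·s⁻¹

Step 1: rate = k[A]^3, so k = rate / [A]^3.
Step 2: k = 0.0698 / (0.427)^3 = 0.0698 / 0.07785.
Step 3: k = 0.8965 M⁻²·s⁻¹.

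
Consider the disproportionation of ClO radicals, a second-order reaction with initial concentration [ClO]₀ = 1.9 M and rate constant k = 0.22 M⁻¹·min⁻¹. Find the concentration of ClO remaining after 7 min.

0.484 M

Step 1: For a second-order reaction: 1/[ClO] = 1/[ClO]₀ + kt
Step 2: 1/[ClO] = 1/1.9 + 0.22 × 7
Step 3: 1/[ClO] = 0.5263 + 1.54 = 2.066
Step 4: [ClO] = 1/2.066 = 0.484 M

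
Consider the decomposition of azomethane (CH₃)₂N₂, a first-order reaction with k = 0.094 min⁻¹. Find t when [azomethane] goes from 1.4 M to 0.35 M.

14.75 min

Step 1: For first-order: t = ln([azomethane]₀/[azomethane])/k
Step 2: t = ln(1.4/0.35)/0.094
Step 3: t = ln(4)/0.094
Step 4: t = 1.386/0.094 = 14.75 min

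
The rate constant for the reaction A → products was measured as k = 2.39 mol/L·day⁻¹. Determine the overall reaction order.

zeroth order (0)

Step 1: The units of k for an nth-order reaction are (concentration)^(1-n)·(time)⁻¹.
Step 2: Here k has units mol/L·day⁻¹, so the concentration exponent is 1.
Step 3: 1 - n = 1 ⇒ n = 0. The reaction is zeroth order.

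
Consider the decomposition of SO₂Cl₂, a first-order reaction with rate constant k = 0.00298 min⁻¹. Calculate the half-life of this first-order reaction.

232.6 min

Step 1: For a first-order reaction, t₁/₂ = ln(2)/k
Step 2: t₁/₂ = ln(2)/0.00298
Step 3: t₁/₂ = 0.6931/0.00298 = 232.6 min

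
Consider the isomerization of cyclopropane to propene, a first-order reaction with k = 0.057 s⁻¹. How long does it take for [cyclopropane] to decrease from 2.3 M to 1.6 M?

6.367 s

Step 1: For first-order: t = ln([cyclopropane]₀/[cyclopropane])/k
Step 2: t = ln(2.3/1.6)/0.057
Step 3: t = ln(1.437)/0.057
Step 4: t = 0.3629/0.057 = 6.367 s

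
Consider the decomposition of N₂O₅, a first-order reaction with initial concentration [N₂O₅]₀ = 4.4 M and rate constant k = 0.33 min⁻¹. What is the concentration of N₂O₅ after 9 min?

0.2257 M

Step 1: For a first-order reaction: [N₂O₅] = [N₂O₅]₀ × e^(-kt)
Step 2: [N₂O₅] = 4.4 × e^(-0.33 × 9)
Step 3: [N₂O₅] = 4.4 × e^(-2.97)
Step 4: [N₂O₅] = 4.4 × 0.0513033 = 0.2257 M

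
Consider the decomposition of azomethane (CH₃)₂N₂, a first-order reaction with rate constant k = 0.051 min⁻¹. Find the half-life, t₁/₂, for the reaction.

13.59 min

Step 1: For a first-order reaction, t₁/₂ = ln(2)/k
Step 2: t₁/₂ = ln(2)/0.051
Step 3: t₁/₂ = 0.6931/0.051 = 13.59 min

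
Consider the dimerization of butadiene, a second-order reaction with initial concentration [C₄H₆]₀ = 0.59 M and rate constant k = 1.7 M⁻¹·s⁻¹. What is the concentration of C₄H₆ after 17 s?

0.03269 M

Step 1: For a second-order reaction: 1/[C₄H₆] = 1/[C₄H₆]₀ + kt
Step 2: 1/[C₄H₆] = 1/0.59 + 1.7 × 17
Step 3: 1/[C₄H₆] = 1.695 + 28.9 = 30.59
Step 4: [C₄H₆] = 1/30.59 = 0.03269 M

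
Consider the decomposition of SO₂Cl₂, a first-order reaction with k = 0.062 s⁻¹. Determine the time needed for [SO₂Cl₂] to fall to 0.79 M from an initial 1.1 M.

5.339 s

Step 1: For first-order: t = ln([SO₂Cl₂]₀/[SO₂Cl₂])/k
Step 2: t = ln(1.1/0.79)/0.062
Step 3: t = ln(1.392)/0.062
Step 4: t = 0.331/0.062 = 5.339 s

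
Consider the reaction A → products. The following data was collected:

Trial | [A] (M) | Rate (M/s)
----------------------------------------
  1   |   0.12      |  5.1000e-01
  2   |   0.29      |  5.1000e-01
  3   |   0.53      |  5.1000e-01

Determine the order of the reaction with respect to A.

zeroth order (0)

Step 1: Compare trials - when concentration changes, rate stays constant.
Step 2: rate₂/rate₁ = 5.1000e-01/5.1000e-01 = 1
Step 3: [A]₂/[A]₁ = 0.29/0.12 = 2.417
Step 4: Since rate ratio ≈ (conc ratio)^0, the reaction is zeroth order.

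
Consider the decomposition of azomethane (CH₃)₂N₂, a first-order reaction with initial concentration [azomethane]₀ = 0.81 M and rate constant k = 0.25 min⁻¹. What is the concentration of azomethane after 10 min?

0.06649 M

Step 1: For a first-order reaction: [azomethane] = [azomethane]₀ × e^(-kt)
Step 2: [azomethane] = 0.81 × e^(-0.25 × 10)
Step 3: [azomethane] = 0.81 × e^(-2.5)
Step 4: [azomethane] = 0.81 × 0.082085 = 0.06649 M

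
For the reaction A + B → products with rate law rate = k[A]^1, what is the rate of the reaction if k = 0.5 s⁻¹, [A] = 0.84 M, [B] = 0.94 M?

0.42 M/s

Step 1: The rate law is rate = k[A]^1
Step 2: Note that the rate does not depend on [B] (zero order in B).
Step 3: rate = 0.5 × (0.84)^1 = 0.42 M/s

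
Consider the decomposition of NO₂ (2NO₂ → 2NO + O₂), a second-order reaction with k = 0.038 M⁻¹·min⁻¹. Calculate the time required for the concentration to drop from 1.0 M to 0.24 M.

83.33 min

Step 1: For second-order: t = (1/[NO₂] - 1/[NO₂]₀)/k
Step 2: t = (1/0.24 - 1/1.0)/0.038
Step 3: t = (4.167 - 1)/0.038
Step 4: t = 3.167/0.038 = 83.33 min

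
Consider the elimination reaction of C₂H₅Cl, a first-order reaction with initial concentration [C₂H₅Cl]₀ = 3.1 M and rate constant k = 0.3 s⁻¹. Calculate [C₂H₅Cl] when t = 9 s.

0.2083 M

Step 1: For a first-order reaction: [C₂H₅Cl] = [C₂H₅Cl]₀ × e^(-kt)
Step 2: [C₂H₅Cl] = 3.1 × e^(-0.3 × 9)
Step 3: [C₂H₅Cl] = 3.1 × e^(-2.7)
Step 4: [C₂H₅Cl] = 3.1 × 0.0672055 = 0.2083 M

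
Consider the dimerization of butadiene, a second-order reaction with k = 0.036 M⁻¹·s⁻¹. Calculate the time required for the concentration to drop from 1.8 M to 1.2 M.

7.716 s

Step 1: For second-order: t = (1/[C₄H₆] - 1/[C₄H₆]₀)/k
Step 2: t = (1/1.2 - 1/1.8)/0.036
Step 3: t = (0.8333 - 0.5556)/0.036
Step 4: t = 0.2778/0.036 = 7.716 s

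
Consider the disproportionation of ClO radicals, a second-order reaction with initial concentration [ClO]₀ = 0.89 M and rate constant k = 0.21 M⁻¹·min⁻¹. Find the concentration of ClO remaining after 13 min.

0.2595 M

Step 1: For a second-order reaction: 1/[ClO] = 1/[ClO]₀ + kt
Step 2: 1/[ClO] = 1/0.89 + 0.21 × 13
Step 3: 1/[ClO] = 1.124 + 2.73 = 3.854
Step 4: [ClO] = 1/3.854 = 0.2595 M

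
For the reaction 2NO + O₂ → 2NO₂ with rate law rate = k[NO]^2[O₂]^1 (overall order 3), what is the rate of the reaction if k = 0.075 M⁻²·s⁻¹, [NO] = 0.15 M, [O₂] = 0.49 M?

0.0008269 M/s

Step 1: The rate law is rate = k[NO]^2[O₂]^1, overall order = 2+1 = 3
Step 2: Substitute values: rate = 0.075 × (0.15)^2 × (0.49)^1
Step 3: rate = 0.075 × 0.0225 × 0.49 = 0.000826875 M/s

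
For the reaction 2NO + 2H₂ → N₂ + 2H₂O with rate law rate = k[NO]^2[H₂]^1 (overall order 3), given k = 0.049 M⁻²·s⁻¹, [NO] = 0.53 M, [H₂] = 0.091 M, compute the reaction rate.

0.001253 M/s

Step 1: The rate law is rate = k[NO]^2[H₂]^1, overall order = 2+1 = 3
Step 2: Substitute values: rate = 0.049 × (0.53)^2 × (0.091)^1
Step 3: rate = 0.049 × 0.2809 × 0.091 = 0.00125253 M/s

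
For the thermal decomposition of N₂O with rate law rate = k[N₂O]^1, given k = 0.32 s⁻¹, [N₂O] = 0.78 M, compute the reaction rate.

0.2496 M/s

Step 1: Identify the rate law: rate = k[N₂O]^1
Step 2: Substitute values: rate = 0.32 × (0.78)^1
Step 3: Calculate: rate = 0.32 × 0.78 = 0.2496 M/s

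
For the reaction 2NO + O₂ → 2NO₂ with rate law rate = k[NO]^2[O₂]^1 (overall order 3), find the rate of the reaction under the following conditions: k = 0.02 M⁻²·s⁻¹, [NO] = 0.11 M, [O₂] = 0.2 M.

4.84e-05 M/s

Step 1: The rate law is rate = k[NO]^2[O₂]^1, overall order = 2+1 = 3
Step 2: Substitute values: rate = 0.02 × (0.11)^2 × (0.2)^1
Step 3: rate = 0.02 × 0.0121 × 0.2 = 4.84e-05 M/s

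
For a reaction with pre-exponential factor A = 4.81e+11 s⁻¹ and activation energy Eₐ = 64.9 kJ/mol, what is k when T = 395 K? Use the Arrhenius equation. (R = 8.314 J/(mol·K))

1.26e+03 s⁻¹

Step 1: Use the Arrhenius equation: k = A × exp(-Eₐ/RT)
Step 2: Convert Eₐ to J/mol: 64.9 kJ/mol = 64900 J/mol
Step 3: Calculate the exponent: -Eₐ/(RT) = -64900/(8.314 × 395) = -19.76230
Step 4: k = 4.81e+11 × exp(-19.76230)
Step 5: k = 4.81e+11 × 2.61422e-09 = 1.2574e+03 s⁻¹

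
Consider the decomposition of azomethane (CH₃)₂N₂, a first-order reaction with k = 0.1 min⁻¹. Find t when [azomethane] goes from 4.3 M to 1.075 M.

13.86 min

Step 1: For first-order: t = ln([azomethane]₀/[azomethane])/k
Step 2: t = ln(4.3/1.075)/0.1
Step 3: t = ln(4)/0.1
Step 4: t = 1.386/0.1 = 13.86 min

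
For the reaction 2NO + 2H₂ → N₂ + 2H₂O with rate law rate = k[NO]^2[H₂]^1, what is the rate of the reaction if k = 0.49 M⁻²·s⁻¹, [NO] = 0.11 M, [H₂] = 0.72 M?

0.004269 M/s

Step 1: The rate law is rate = k[NO]^2[H₂]^1
Step 2: Substitute: rate = 0.49 × (0.11)^2 × (0.72)^1
Step 3: rate = 0.49 × 0.0121 × 0.72 = 0.00426888 M/s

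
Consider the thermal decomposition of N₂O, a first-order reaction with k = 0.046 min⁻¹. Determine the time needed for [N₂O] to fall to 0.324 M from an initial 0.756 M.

18.42 min

Step 1: For first-order: t = ln([N₂O]₀/[N₂O])/k
Step 2: t = ln(0.756/0.324)/0.046
Step 3: t = ln(2.333)/0.046
Step 4: t = 0.8473/0.046 = 18.42 min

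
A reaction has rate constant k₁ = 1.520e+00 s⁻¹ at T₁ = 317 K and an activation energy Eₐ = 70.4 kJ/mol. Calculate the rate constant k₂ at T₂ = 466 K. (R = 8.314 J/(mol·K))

7.782e+03 s⁻¹

Step 1: Use the two-temperature Arrhenius form: ln(k₂/k₁) = -Eₐ/R × (1/T₂ - 1/T₁)
Step 2: Convert Eₐ to J/mol: 70.4 kJ/mol = 70400 J/mol
Step 3: 1/T₂ - 1/T₁ = 1/466 - 1/317 = -1.008651e-03 K⁻¹
Step 4: ln(k₂/k₁) = -70400/8.314 × -1.008651e-03 = 8.54090
Step 5: k₂ = k₁ × exp(8.54090) = 1.520e+00 × 5.11995e+03 = 7.782e+03 s⁻¹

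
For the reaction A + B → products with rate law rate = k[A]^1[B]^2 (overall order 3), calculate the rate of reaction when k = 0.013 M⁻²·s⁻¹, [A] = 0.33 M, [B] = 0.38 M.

0.0006195 M/s

Step 1: The rate law is rate = k[A]^1[B]^2, overall order = 1+2 = 3
Step 2: Substitute values: rate = 0.013 × (0.33)^1 × (0.38)^2
Step 3: rate = 0.013 × 0.33 × 0.1444 = 0.000619476 M/s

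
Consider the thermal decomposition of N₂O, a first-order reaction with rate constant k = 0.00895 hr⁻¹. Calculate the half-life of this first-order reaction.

77.45 hr

Step 1: For a first-order reaction, t₁/₂ = ln(2)/k
Step 2: t₁/₂ = ln(2)/0.00895
Step 3: t₁/₂ = 0.6931/0.00895 = 77.45 hr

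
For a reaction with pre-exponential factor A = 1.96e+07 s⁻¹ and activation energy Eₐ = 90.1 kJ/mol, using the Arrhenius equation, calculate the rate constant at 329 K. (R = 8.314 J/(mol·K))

9.70e-08 s⁻¹

Step 1: Use the Arrhenius equation: k = A × exp(-Eₐ/RT)
Step 2: Convert Eₐ to J/mol: 90.1 kJ/mol = 90100 J/mol
Step 3: Calculate the exponent: -Eₐ/(RT) = -90100/(8.314 × 329) = -32.93964
Step 4: k = 1.96e+07 × exp(-32.93964)
Step 5: k = 1.96e+07 × 4.94876e-15 = 9.6996e-08 s⁻¹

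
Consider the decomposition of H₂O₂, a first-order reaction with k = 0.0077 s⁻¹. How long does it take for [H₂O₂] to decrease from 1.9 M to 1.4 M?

39.66 s

Step 1: For first-order: t = ln([H₂O₂]₀/[H₂O₂])/k
Step 2: t = ln(1.9/1.4)/0.0077
Step 3: t = ln(1.357)/0.0077
Step 4: t = 0.3054/0.0077 = 39.66 s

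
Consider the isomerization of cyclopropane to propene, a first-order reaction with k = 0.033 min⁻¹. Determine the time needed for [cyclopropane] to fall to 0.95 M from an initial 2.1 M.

24.04 min

Step 1: For first-order: t = ln([cyclopropane]₀/[cyclopropane])/k
Step 2: t = ln(2.1/0.95)/0.033
Step 3: t = ln(2.211)/0.033
Step 4: t = 0.7932/0.033 = 24.04 min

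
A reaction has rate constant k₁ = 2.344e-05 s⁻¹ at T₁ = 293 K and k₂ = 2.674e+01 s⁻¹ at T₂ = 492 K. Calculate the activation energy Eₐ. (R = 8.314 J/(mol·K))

84.0 kJ/mol

Step 1: Use the two-temperature Arrhenius form: ln(k₂/k₁) = -Eₐ/R × (1/T₂ - 1/T₁)
Step 2: ln(k₂/k₁) = ln(2.674e+01/2.344e-05) = ln(1.14078e+06) = 13.9472
Step 3: 1/T₂ - 1/T₁ = 1/492 - 1/293 = -1.380449e-03 K⁻¹
Step 4: Eₐ = -R × ln(k₂/k₁) / (1/T₂ - 1/T₁) = -8.314 × 13.9472 / -1.380449e-03
Step 5: Eₐ = 8.4000e+04 J/mol = 84.0 kJ/mol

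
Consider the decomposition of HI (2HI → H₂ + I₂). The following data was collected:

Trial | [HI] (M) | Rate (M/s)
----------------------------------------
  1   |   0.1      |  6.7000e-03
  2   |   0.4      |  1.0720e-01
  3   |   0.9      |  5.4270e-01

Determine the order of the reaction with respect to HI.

second order (2)

Step 1: Compare trials to find order n where rate₂/rate₁ = ([HI]₂/[HI]₁)^n
Step 2: rate₂/rate₁ = 1.0720e-01/6.7000e-03 = 16
Step 3: [HI]₂/[HI]₁ = 0.4/0.1 = 4
Step 4: n = ln(16)/ln(4) = 2.00 ≈ 2
Step 5: The reaction is second order in HI.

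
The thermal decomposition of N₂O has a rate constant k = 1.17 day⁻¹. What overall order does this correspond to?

first order (1)

Step 1: The units of k for an nth-order reaction are (concentration)^(1-n)·(time)⁻¹.
Step 2: Here k has units day⁻¹, so the concentration exponent is 0.
Step 3: 1 - n = 0 ⇒ n = 1. The reaction is first order.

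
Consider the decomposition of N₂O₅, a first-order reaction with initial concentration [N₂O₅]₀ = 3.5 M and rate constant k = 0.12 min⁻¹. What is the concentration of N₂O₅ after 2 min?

2.753 M

Step 1: For a first-order reaction: [N₂O₅] = [N₂O₅]₀ × e^(-kt)
Step 2: [N₂O₅] = 3.5 × e^(-0.12 × 2)
Step 3: [N₂O₅] = 3.5 × e^(-0.24)
Step 4: [N₂O₅] = 3.5 × 0.786628 = 2.753 M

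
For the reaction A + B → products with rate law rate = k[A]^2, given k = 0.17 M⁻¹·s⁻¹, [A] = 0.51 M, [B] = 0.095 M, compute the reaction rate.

0.04422 M/s

Step 1: The rate law is rate = k[A]^2
Step 2: Note that the rate does not depend on [B] (zero order in B).
Step 3: rate = 0.17 × (0.51)^2 = 0.044217 M/s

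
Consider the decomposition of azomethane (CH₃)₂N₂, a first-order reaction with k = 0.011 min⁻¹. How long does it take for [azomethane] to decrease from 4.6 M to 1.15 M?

126 min

Step 1: For first-order: t = ln([azomethane]₀/[azomethane])/k
Step 2: t = ln(4.6/1.15)/0.011
Step 3: t = ln(4)/0.011
Step 4: t = 1.386/0.011 = 126 min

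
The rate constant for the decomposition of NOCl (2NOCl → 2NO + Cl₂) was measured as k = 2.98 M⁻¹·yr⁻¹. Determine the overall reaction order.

second order (2)

Step 1: The units of k for an nth-order reaction are (concentration)^(1-n)·(time)⁻¹.
Step 2: Here k has units M⁻¹·yr⁻¹, so the concentration exponent is -1.
Step 3: 1 - n = -1 ⇒ n = 2. The reaction is second order.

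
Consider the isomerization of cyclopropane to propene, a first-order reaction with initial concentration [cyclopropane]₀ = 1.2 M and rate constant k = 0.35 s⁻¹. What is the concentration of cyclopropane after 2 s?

0.5959 M

Step 1: For a first-order reaction: [cyclopropane] = [cyclopropane]₀ × e^(-kt)
Step 2: [cyclopropane] = 1.2 × e^(-0.35 × 2)
Step 3: [cyclopropane] = 1.2 × e^(-0.7)
Step 4: [cyclopropane] = 1.2 × 0.496585 = 0.5959 M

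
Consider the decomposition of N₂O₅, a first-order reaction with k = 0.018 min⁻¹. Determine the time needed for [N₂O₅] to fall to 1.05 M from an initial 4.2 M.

77.02 min

Step 1: For first-order: t = ln([N₂O₅]₀/[N₂O₅])/k
Step 2: t = ln(4.2/1.05)/0.018
Step 3: t = ln(4)/0.018
Step 4: t = 1.386/0.018 = 77.02 min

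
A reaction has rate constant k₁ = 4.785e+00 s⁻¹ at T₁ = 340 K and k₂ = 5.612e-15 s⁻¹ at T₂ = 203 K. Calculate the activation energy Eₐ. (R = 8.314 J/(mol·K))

144.0 kJ/mol

Step 1: Use the two-temperature Arrhenius form: ln(k₂/k₁) = -Eₐ/R × (1/T₂ - 1/T₁)
Step 2: ln(k₂/k₁) = ln(5.612e-15/4.785e+00) = ln(1.17283e-15) = -34.3794
Step 3: 1/T₂ - 1/T₁ = 1/203 - 1/340 = 1.984932e-03 K⁻¹
Step 4: Eₐ = -R × ln(k₂/k₁) / (1/T₂ - 1/T₁) = -8.314 × -34.3794 / 1.984932e-03
Step 5: Eₐ = 1.4400e+05 J/mol = 144.0 kJ/mol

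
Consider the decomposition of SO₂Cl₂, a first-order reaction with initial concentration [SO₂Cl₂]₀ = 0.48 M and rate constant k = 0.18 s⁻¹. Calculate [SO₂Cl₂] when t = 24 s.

0.006384 M

Step 1: For a first-order reaction: [SO₂Cl₂] = [SO₂Cl₂]₀ × e^(-kt)
Step 2: [SO₂Cl₂] = 0.48 × e^(-0.18 × 24)
Step 3: [SO₂Cl₂] = 0.48 × e^(-4.32)
Step 4: [SO₂Cl₂] = 0.48 × 0.0132999 = 0.006384 M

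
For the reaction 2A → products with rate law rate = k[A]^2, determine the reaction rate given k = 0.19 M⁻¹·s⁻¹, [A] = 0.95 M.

0.1715 M/s

Step 1: Identify the rate law: rate = k[A]^2
Step 2: Substitute values: rate = 0.19 × (0.95)^2
Step 3: Calculate: rate = 0.19 × 0.9025 = 0.171475 M/s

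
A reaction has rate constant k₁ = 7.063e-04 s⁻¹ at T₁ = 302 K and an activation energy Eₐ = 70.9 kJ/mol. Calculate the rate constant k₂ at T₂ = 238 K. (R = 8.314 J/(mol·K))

3.558e-07 s⁻¹

Step 1: Use the two-temperature Arrhenius form: ln(k₂/k₁) = -Eₐ/R × (1/T₂ - 1/T₁)
Step 2: Convert Eₐ to J/mol: 70.9 kJ/mol = 70900 J/mol
Step 3: 1/T₂ - 1/T₁ = 1/238 - 1/302 = 8.904224e-04 K⁻¹
Step 4: ln(k₂/k₁) = -70900/8.314 × 8.904224e-04 = -7.59333
Step 5: k₂ = k₁ × exp(-7.59333) = 7.063e-04 × 5.03801e-04 = 3.558e-07 s⁻¹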